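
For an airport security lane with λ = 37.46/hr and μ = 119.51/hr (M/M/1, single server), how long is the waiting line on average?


ρ = 37.46/119.51 = 0.3134
Lq = ρ²/(1−ρ) = 0.09825/0.6866 = 0.1431

Final: 0.1431


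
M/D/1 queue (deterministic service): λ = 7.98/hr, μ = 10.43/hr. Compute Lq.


ρ = 7.98/10.43 = 0.7651
M/D/1: Lq = ρ²/(2(1−ρ)) = 0.5854/(2·0.2349) = 1.24602

Final: 1.24602


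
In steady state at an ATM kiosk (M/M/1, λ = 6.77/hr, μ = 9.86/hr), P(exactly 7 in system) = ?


ρ = 6.77/9.86 = 0.6866
P_n = (1−ρ)·ρ^n = (1 − 0.6866)·0.6866^7 = 0.3134·0.071942 = 0.022546

Final: 0.022546


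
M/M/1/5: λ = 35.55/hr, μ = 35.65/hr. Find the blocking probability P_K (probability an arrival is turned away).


ρ = λ/μ = 35.55/35.65 = 0.9972
P_K = (1−ρ)ρ^K/(1−ρ^(K+1)) = (0.002805·0.986053)/(1 − 0.983287)
= 0.002766/0.016713 = 0.165498

Final: 0.165498


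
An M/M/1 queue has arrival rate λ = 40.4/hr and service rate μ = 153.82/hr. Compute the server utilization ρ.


ρ = λ/μ = 40.4/153.82 = 0.2626

Final: 0.2626


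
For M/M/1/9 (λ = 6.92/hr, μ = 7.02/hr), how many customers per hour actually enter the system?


ρ = 0.9858; P_K = (1−ρ)ρ^9/(1−ρ^10) = 0.093668
λ_eff = λ(1 − P_K) = 6.92·(1 − 0.093668) = 6.92·0.906332 = 6.2718 /hr

Final: 6.2718 /hr


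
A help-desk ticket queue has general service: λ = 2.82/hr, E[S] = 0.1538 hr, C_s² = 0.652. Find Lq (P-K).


ρ = λ·E[S] = 2.82·0.1538 = 0.4337
Lq = ρ²(1+C_s²)/(2(1−ρ)) = 0.1881·(1+0.652)/(2·0.5663)
= 0.1881·1.6520/1.1326 = 0.27438

Final: 0.27438


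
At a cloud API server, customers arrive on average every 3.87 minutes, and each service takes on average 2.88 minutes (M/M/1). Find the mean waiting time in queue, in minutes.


λ = 60/3.87 = 15.5039 /hr
μ = 60/2.88 = 20.8333 /hr
ρ = λ/μ = 15.5039/20.8333 = 0.7442
Wq = ρ/(μ−λ) = 0.7442/(20.8333−15.5039) = 0.13964 hr
In minutes: 0.13964·60 = 8.378 min

Final: 8.378 min


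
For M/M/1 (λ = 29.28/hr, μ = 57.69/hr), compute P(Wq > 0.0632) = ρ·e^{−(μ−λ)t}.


ρ = 29.28/57.69 = 0.5075
P(Wq > t) = ρ·e^{−(μ−λ)t} = 0.5075·e^{−1.7955}
= 0.5075·0.166042 = 0.084273

Final: 0.084273


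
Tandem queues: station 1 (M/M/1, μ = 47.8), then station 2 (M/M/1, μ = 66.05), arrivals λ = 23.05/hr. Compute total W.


Each node sees arrival rate λ = 23.05/hr (tandem ⇒ throughput preserved).
W₁ = 1/(μ₁−λ) = 1/(47.8−23.05) = 0.04040 hr
W₂ = 1/(μ₂−λ) = 1/(66.05−23.05) = 0.02326 hr
W_total = W₁ + W₂ = 0.04040 + 0.02326 = 0.06366 hr

Final: 0.06366 hr


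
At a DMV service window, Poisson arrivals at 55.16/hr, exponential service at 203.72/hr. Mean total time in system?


W = 1/(μ−λ) = 1/(203.72 − 55.16) = 1/148.56 = 0.006731 hr

Final: 0.006731 hr


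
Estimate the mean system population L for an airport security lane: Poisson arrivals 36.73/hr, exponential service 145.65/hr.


ρ = λ/μ = 36.73/145.65 = 0.2522
L = ρ/(1−ρ) = 0.2522/(1 − 0.2522) = 0.2522/0.7478 = 0.3372

Final: 0.3372


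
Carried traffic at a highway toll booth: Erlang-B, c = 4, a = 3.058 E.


B(4,3.058) = 0.212540 (Erlang-B)
Carried load = a(1 − B) = 3.058·(1 − 0.212540) = 3.058·0.787460 = 2.4081 E

Final: 2.4081 Erlangs


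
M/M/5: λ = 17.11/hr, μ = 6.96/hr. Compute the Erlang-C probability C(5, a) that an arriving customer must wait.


a = λ/μ = 2.4583; ρ = a/5 = 0.4917
P₀ = 0.083683 (from M/M/c formula)
C(c,a) = [a^c/(c!(1−ρ))]·P₀ = [89.78501/(120·0.5083)]·0.083683
= 1.47189·0.083683 = 0.123172

Final: 0.123172


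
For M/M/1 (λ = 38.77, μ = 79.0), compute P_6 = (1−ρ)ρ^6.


ρ = 38.77/79.0 = 0.4908
P_n = (1−ρ)·ρ^n = (1 − 0.4908)·0.4908^6 = 0.5092·0.013971 = 0.007114

Final: 0.007114


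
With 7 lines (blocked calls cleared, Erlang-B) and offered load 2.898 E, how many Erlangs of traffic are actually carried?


B(7,2.898) = 0.018966 (Erlang-B)
Carried load = a(1 − B) = 2.898·(1 − 0.018966) = 2.898·0.981034 = 2.8430 E

Final: 2.8430 Erlangs


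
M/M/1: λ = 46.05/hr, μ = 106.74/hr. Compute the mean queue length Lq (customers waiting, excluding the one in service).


ρ = 46.05/106.74 = 0.4314
Lq = ρ²/(1−ρ) = 0.1861/0.5686 = 0.3274

Final: 0.3274


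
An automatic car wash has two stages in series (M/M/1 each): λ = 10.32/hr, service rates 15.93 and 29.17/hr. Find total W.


Each node sees arrival rate λ = 10.32/hr (tandem ⇒ throughput preserved).
W₁ = 1/(μ₁−λ) = 1/(15.93−10.32) = 0.17825 hr
W₂ = 1/(μ₂−λ) = 1/(29.17−10.32) = 0.05305 hr
W_total = W₁ + W₂ = 0.17825 + 0.05305 = 0.23130 hr

Final: 0.23130 hr


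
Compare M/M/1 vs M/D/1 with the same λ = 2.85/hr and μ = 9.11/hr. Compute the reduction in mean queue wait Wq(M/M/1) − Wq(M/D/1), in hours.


ρ = 2.85/9.11 = 0.3128
Wq(M/M/1) = ρ/(μ−λ) = 0.3128/6.26 = 0.04997 hr
Wq(M/D/1) = ρ/(2(μ−λ)) = 0.02499 hr
Savings = 0.04997 − 0.02499 = 0.02499 hr

Final: 0.02499 hr


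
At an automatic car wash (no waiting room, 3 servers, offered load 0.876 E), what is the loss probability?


B(c,a) = (a^c/c!) / Σ_{k=0}^{c} a^k/k!
a^3/3! = 0.112037
Σ terms (k=0..3): 1.00000 + 0.87600 + 0.38369 + 0.11204 = 2.371725
B = 0.112037/2.371725 = 0.047239

Final: 0.047239


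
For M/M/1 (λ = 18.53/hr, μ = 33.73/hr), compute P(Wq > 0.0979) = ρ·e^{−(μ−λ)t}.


ρ = 18.53/33.73 = 0.5494
P(Wq > t) = ρ·e^{−(μ−λ)t} = 0.5494·e^{−1.4881}
= 0.5494·0.225806 = 0.124049

Final: 0.124049


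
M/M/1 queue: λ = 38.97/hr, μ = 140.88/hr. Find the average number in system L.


ρ = λ/μ = 38.97/140.88 = 0.2766
L = ρ/(1−ρ) = 0.2766/(1 − 0.2766) = 0.2766/0.7234 = 0.3824

Final: 0.3824


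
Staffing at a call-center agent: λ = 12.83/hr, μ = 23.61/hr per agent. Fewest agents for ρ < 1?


Stability requires cμ > λ ⇔ c > λ/μ.
λ/μ = 12.83/23.61 = 0.5434
Minimum integer c = ⌊0.5434⌋ + 1 = 1
Check: 1·23.61 = 23.61 > 12.83, while 0·23.61 = 0.00 ≤ 12.83

Final: 1 servers


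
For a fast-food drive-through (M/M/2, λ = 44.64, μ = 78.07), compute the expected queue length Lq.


a = λ/μ = 0.5718; ρ = a/2 = 0.2859
P₀ = 0.555334
Lq = P₀·a^c·ρ / (c!·(1−ρ)²) = 0.555334·0.32695·0.2859/(2·0.50994)
= 0.05090

Final: 0.05090


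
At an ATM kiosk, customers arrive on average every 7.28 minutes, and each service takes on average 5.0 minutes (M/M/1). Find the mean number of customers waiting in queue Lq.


λ = 60/7.28 = 8.2418 /hr
μ = 60/5.0 = 12.0000 /hr
ρ = λ/μ = 8.2418/12.0000 = 0.6868
Lq = ρ²/(1−ρ) = 0.4717/0.3132 = 1.5062

Final: 1.5062


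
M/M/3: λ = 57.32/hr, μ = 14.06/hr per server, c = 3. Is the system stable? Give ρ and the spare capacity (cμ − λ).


Total capacity cμ = 3·14.06 = 42.18/hr
ρ = λ/(cμ) = 57.32/42.18 = 1.3589
Stable ⇔ ρ < 1: NO
Spare capacity = cμ − λ = 42.18 − 57.32 = -15.14/hr

Final: ρ = 1.3589; unstable; margin = -15.14/hr


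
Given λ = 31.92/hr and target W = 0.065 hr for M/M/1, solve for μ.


W = 1/(μ−λ) ⇒ μ − λ = 1/W = 1/0.065 = 15.3846
μ = λ + 1/W = 31.92 + 15.3846 = 47.3046 per hr

Final: 47.3046 /hr


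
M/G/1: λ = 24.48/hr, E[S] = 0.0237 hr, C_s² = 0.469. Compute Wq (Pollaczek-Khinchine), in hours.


ρ = λ·E[S] = 24.48·0.0237 = 0.5802
E[S²] = E[S]²(1+C_s²) = 0.0237²·(1+0.469) = 0.0008251
Wq = λ·E[S²]/(2(1−ρ)) = 24.48·0.0008251/(2·0.4198) = 0.02406 hr

Final: 0.02406 hr


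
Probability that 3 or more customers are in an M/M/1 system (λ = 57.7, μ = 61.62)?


ρ = 57.7/61.62 = 0.9364
P(N ≥ n) = ρ^n = 0.9364^3 = 0.821036

Final: 0.821036


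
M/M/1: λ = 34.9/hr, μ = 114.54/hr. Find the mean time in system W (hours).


W = 1/(μ−λ) = 1/(114.54 − 34.9) = 1/79.64 = 0.01256 hr

Final: 0.01256 hr


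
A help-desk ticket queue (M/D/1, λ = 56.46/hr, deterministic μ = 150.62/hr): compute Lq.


ρ = 56.46/150.62 = 0.3749
M/D/1: Lq = ρ²/(2(1−ρ)) = 0.1405/(2·0.6251) = 0.11238

Final: 0.11238


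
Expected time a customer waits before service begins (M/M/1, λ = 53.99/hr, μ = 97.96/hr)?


ρ = 53.99/97.96 = 0.5511
Wq = ρ/(μ−λ) = 0.5511/(97.96 − 53.99) = 0.5511/43.97 = 0.01253 hr

Final: 0.01253 hr


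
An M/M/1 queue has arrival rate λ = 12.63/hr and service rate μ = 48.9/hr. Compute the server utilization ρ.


ρ = λ/μ = 12.63/48.9 = 0.2583

Final: 0.2583


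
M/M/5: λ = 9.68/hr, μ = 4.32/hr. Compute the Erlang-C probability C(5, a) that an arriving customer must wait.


a = λ/μ = 2.2407; ρ = a/5 = 0.4481
P₀ = 0.104935 (from M/M/c formula)
C(c,a) = [a^c/(c!(1−ρ))]·P₀ = [56.48824/(120·0.5519)]·0.104935
= 0.85301·0.104935 = 0.089511

Final: 0.089511


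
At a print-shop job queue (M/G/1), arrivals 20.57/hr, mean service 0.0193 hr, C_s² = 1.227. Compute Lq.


ρ = λ·E[S] = 20.57·0.0193 = 0.3970
Lq = ρ²(1+C_s²)/(2(1−ρ)) = 0.1576·(1+1.227)/(2·0.6030)
= 0.1576·2.2270/1.2060 = 0.29104

Final: 0.29104


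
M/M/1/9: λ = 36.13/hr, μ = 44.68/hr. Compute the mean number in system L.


ρ = 36.13/44.68 = 0.8086
L = ρ[1 − (K+1)ρ^K + Kρ^(K+1)] / [(1−ρ)(1−ρ^(K+1))]
Numerator: 0.8086·(1 − 10·0.147840 + 9·0.119550) = 0.483196
Denominator: (0.1914)·(0.880450) = 0.168484
L = 0.483196/0.168484 = 2.8679

Final: 2.8679


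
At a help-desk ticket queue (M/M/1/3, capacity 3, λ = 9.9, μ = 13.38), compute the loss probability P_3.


ρ = λ/μ = 9.9/13.38 = 0.7399
P_K = (1−ρ)ρ^K/(1−ρ^(K+1)) = (0.2601·0.405077)/(1 − 0.299720)
= 0.105356/0.700280 = 0.150449

Final: 0.150449


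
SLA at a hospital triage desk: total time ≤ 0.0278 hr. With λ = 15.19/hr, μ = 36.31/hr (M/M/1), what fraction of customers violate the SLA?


W ~ Exponential(μ−λ) for M/M/1.
μ − λ = 36.31 − 15.19 = 21.1200
P(W > t) = e^{−(μ−λ)t} = e^{−0.5871} = 0.555917

Final: 0.555917


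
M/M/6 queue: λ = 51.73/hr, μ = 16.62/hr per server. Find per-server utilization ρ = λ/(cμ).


ρ = λ/(cμ) = 51.73/(6·16.62) = 51.73/99.72 = 0.5188

Final: 0.5188


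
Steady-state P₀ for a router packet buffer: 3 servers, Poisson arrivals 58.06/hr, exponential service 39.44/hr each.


a = λ/μ = 58.06/39.44 = 1.4721; ρ = a/c = 0.4907
Σ_{k=0}^{2} a^k/k! (terms k=0..2) = 1.00000 + 1.47211 + 1.08355 = 3.55566
Tail: a^3/(3!(1−ρ)) = 3.19022/(6·0.5093) = 1.04399
P₀ = 1/(3.55566 + 1.04399) = 1/4.59966 = 0.217408

Final: 0.217408


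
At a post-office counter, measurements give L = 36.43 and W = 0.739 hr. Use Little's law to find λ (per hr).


λ = L/W = 36.43/0.739 = 49.2963 /hr

Final: 49.2963 /hr


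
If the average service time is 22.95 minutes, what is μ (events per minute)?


μ = 1/(service time) in consistent units.
1 minute = 1 min, so μ = 1/22.95 = 0.04357 per minute

Final: 0.04357 /min


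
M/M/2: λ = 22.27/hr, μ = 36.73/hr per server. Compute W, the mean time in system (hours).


a = 0.6063; ρ = 0.3032; P₀ = 0.534733
Lq = P₀·a^c·ρ/(c!(1−ρ)²) = 0.06136
Wq = Lq/λ = 0.06136/22.27 = 0.002755 hr
W = Wq + 1/μ = 0.002755 + 0.02723 = 0.02998 hr

Final: 0.02998 hr


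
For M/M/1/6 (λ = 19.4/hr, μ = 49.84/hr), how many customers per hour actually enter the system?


ρ = 0.3892; P_K = (1−ρ)ρ^6/(1−ρ^7) = 0.002127
λ_eff = λ(1 − P_K) = 19.4·(1 − 0.002127) = 19.4·0.997873 = 19.3587 /hr

Final: 19.3587 /hr


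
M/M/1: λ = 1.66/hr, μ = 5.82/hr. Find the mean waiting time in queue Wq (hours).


ρ = 1.66/5.82 = 0.2852
Wq = ρ/(μ−λ) = 0.2852/(5.82 − 1.66) = 0.2852/4.16 = 0.06856 hr

Final: 0.06856 hr


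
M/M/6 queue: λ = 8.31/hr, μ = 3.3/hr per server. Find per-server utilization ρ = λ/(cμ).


ρ = λ/(cμ) = 8.31/(6·3.3) = 8.31/19.80 = 0.4197

Final: 0.4197


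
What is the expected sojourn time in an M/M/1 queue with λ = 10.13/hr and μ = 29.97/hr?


W = 1/(μ−λ) = 1/(29.97 − 10.13) = 1/19.84 = 0.05040 hr

Final: 0.05040 hr


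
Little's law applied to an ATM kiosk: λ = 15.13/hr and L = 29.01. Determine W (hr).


W = L/λ = 29.01/15.13 = 1.9174 hr

Final: 1.9174 hr


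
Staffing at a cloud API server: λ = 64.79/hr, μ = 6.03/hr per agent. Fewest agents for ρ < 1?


Stability requires cμ > λ ⇔ c > λ/μ.
λ/μ = 64.79/6.03 = 10.7446
Minimum integer c = ⌊10.7446⌋ + 1 = 11
Check: 11·6.03 = 66.33 > 64.79, while 10·6.03 = 60.30 ≤ 64.79

Final: 11 servers


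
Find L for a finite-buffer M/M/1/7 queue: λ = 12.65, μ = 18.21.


ρ = 12.65/18.21 = 0.6947
L = ρ[1 − (K+1)ρ^K + Kρ^(K+1)] / [(1−ρ)(1−ρ^(K+1))]
Numerator: 0.6947·(1 − 8·0.078066 + 7·0.054231) = 0.524536
Denominator: (0.3053)·(0.945769) = 0.288769
L = 0.524536/0.288769 = 1.8165

Final: 1.8165


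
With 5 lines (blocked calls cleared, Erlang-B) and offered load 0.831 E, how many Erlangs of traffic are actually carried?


B(5,0.831) = 0.001439 (Erlang-B)
Carried load = a(1 − B) = 0.831·(1 − 0.001439) = 0.831·0.998561 = 0.8298 E

Final: 0.8298 Erlangs


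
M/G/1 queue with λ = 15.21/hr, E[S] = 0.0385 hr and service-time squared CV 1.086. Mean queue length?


ρ = λ·E[S] = 15.21·0.0385 = 0.5856
Lq = ρ²(1+C_s²)/(2(1−ρ)) = 0.3429·(1+1.086)/(2·0.4144)
= 0.3429·2.0860/0.8288 = 0.86304

Final: 0.86304


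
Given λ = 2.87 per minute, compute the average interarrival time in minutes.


Mean interarrival time = 1/λ = 1/2.87 minute = 0.34843 minute
In minutes: 0.34843 × 1 = 0.3484 min

Final: 0.3484 min


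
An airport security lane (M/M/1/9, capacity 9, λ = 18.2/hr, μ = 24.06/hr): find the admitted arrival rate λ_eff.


ρ = 0.7564; P_K = (1−ρ)ρ^9/(1−ρ^10) = 0.021041
λ_eff = λ(1 − P_K) = 18.2·(1 − 0.021041) = 18.2·0.978959 = 17.8170 /hr

Final: 17.8170 /hr


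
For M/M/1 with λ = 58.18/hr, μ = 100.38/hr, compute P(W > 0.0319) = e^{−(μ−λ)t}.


W ~ Exponential(μ−λ) for M/M/1.
μ − λ = 100.38 − 58.18 = 42.2000
P(W > t) = e^{−(μ−λ)t} = e^{−1.3462} = 0.260232

Final: 0.260232


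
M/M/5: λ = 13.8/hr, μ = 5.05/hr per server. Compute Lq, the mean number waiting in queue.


a = λ/μ = 2.7327; ρ = a/5 = 0.5465
P₀ = 0.062534
Lq = P₀·a^c·ρ / (c!·(1−ρ)²) = 0.062534·152.38371·0.5465/(120·0.20563)
= 0.21106

Final: 0.21106


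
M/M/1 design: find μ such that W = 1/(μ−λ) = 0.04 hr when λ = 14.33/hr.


W = 1/(μ−λ) ⇒ μ − λ = 1/W = 1/0.04 = 25.0000
μ = λ + 1/W = 14.33 + 25.0000 = 39.3300 per hr

Final: 39.3300 /hr


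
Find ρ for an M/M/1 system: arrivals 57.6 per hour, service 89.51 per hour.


ρ = λ/μ = 57.6/89.51 = 0.6435

Final: 0.6435


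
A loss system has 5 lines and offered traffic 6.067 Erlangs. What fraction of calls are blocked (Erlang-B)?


B(c,a) = (a^c/c!) / Σ_{k=0}^{c} a^k/k!
a^5/5! = 68.499709
Σ terms (k=0..5): 1.00000 + 6.06700 + 18.40424 + 37.21952 + 56.45270 + 68.49971 = 187.643174
B = 68.499709/187.643174 = 0.365053

Final: 0.365053


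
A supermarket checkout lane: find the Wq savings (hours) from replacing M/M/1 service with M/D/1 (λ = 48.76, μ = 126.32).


ρ = 48.76/126.32 = 0.3860
Wq(M/M/1) = ρ/(μ−λ) = 0.3860/77.56 = 0.004977 hr
Wq(M/D/1) = ρ/(2(μ−λ)) = 0.002488 hr
Savings = 0.004977 − 0.002488 = 0.002488 hr

Final: 0.002488 hr


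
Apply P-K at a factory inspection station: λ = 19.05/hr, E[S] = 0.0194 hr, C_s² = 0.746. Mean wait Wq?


ρ = λ·E[S] = 19.05·0.0194 = 0.3696
E[S²] = E[S]²(1+C_s²) = 0.0194²·(1+0.746) = 0.0006571
Wq = λ·E[S²]/(2(1−ρ)) = 19.05·0.0006571/(2·0.6304) = 0.009928 hr

Final: 0.009928 hr


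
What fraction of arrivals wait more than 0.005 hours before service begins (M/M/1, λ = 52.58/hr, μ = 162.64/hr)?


ρ = 52.58/162.64 = 0.3233
P(Wq > t) = ρ·e^{−(μ−λ)t} = 0.3233·e^{−0.5503}
= 0.3233·0.576777 = 0.186467

Final: 0.186467


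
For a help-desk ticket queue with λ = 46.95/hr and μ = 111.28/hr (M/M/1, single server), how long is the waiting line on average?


ρ = 46.95/111.28 = 0.4219
Lq = ρ²/(1−ρ) = 0.1780/0.5781 = 0.3079

Final: 0.3079


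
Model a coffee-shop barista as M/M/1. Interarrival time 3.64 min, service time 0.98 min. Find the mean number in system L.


λ = 60/3.64 = 16.4835 /hr
μ = 60/0.98 = 61.2245 /hr
ρ = λ/μ = 16.4835/61.2245 = 0.2692
L = ρ/(1−ρ) = 0.2692/0.7308 = 0.3684

Final: 0.3684


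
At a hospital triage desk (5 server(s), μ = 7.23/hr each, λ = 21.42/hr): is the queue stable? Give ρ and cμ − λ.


Total capacity cμ = 5·7.23 = 36.15/hr
ρ = λ/(cμ) = 21.42/36.15 = 0.5925
Stable ⇔ ρ < 1: YES
Spare capacity = cμ − λ = 36.15 − 21.42 = 14.73/hr

Final: ρ = 0.5925; stable; margin = 14.73/hr


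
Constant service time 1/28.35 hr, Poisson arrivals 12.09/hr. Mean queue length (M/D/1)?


ρ = 12.09/28.35 = 0.4265
M/D/1: Lq = ρ²/(2(1−ρ)) = 0.1819/(2·0.5735) = 0.15854

Final: 0.15854


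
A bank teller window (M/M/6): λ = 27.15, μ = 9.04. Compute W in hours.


a = 3.0033; ρ = 0.5006; P₀ = 0.048792
Lq = P₀·a^c·ρ/(c!(1−ρ)²) = 0.09979
Wq = Lq/λ = 0.09979/27.15 = 0.003676 hr
W = Wq + 1/μ = 0.003676 + 0.11062 = 0.11430 hr

Final: 0.11430 hr


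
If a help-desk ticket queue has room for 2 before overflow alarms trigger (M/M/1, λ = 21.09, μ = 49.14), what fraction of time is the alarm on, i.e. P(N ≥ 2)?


ρ = 21.09/49.14 = 0.4292
P(N ≥ n) = ρ^n = 0.4292^2 = 0.184197

Final: 0.184197


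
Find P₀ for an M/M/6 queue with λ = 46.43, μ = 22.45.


a = λ/μ = 46.43/22.45 = 2.0682; ρ = a/c = 0.3447
Σ_{k=0}^{5} a^k/k! (terms k=0..5) = 1.00000 + 2.06815 + 2.13863 + 1.47433 + 0.76229 + 0.31530 = 7.75870
Tail: a^6/(6!(1−ρ)) = 78.25174/(720·0.6553) = 0.16585
P₀ = 1/(7.75870 + 0.16585) = 1/7.92455 = 0.126190

Final: 0.126190


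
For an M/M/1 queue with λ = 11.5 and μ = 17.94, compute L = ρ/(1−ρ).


ρ = λ/μ = 11.5/17.94 = 0.6410
L = ρ/(1−ρ) = 0.6410/(1 − 0.6410) = 0.6410/0.3590 = 1.7857

Final: 1.7857


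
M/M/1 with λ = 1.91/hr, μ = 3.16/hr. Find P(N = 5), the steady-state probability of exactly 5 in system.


ρ = 1.91/3.16 = 0.6044
P_n = (1−ρ)·ρ^n = (1 − 0.6044)·0.6044^5 = 0.3956·0.080674 = 0.031912

Final: 0.031912


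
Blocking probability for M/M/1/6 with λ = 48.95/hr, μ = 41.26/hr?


ρ = λ/μ = 48.95/41.26 = 1.1864
P_K = (1−ρ)ρ^K/(1−ρ^(K+1)) = (-0.1864·2.788309)/(1 − 3.307991)
= -0.519682/-2.307991 = 0.225167

Final: 0.225167


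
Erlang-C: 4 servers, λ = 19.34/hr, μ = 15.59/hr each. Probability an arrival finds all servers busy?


a = λ/μ = 1.2405; ρ = a/4 = 0.3101
P₀ = 0.288082 (from M/M/c formula)
C(c,a) = [a^c/(c!(1−ρ))]·P₀ = [2.36833/(24·0.6899)]·0.288082
= 0.14304·0.288082 = 0.041208

Final: 0.041208


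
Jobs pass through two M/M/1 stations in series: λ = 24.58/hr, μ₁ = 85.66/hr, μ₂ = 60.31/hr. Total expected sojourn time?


Each node sees arrival rate λ = 24.58/hr (tandem ⇒ throughput preserved).
W₁ = 1/(μ₁−λ) = 1/(85.66−24.58) = 0.01637 hr
W₂ = 1/(μ₂−λ) = 1/(60.31−24.58) = 0.02799 hr
W_total = W₁ + W₂ = 0.01637 + 0.02799 = 0.04436 hr

Final: 0.04436 hr


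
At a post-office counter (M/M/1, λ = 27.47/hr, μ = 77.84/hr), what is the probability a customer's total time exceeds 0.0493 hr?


W ~ Exponential(μ−λ) for M/M/1.
μ − λ = 77.84 − 27.47 = 50.3700
P(W > t) = e^{−(μ−λ)t} = e^{−2.4832} = 0.083472

Final: 0.083472


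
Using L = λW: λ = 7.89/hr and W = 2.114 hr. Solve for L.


L = λW = 7.89·2.114 = 16.6795

Final: 16.6795


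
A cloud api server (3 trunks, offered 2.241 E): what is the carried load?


B(3,2.241) = 0.245910 (Erlang-B)
Carried load = a(1 − B) = 2.241·(1 − 0.245910) = 2.241·0.754090 = 1.6899 E

Final: 1.6899 Erlangs


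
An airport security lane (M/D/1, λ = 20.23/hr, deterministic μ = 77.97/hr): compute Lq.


ρ = 20.23/77.97 = 0.2595
M/D/1: Lq = ρ²/(2(1−ρ)) = 0.06732/(2·0.7405) = 0.04545

Final: 0.04545


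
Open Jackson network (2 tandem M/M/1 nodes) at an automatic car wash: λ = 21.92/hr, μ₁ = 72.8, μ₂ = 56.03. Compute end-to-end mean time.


Each node sees arrival rate λ = 21.92/hr (tandem ⇒ throughput preserved).
W₁ = 1/(μ₁−λ) = 1/(72.8−21.92) = 0.01965 hr
W₂ = 1/(μ₂−λ) = 1/(56.03−21.92) = 0.02932 hr
W_total = W₁ + W₂ = 0.01965 + 0.02932 = 0.04897 hr

Final: 0.04897 hr


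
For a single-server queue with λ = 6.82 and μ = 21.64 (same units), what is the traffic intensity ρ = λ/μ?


ρ = λ/μ = 6.82/21.64 = 0.3152

Final: 0.3152


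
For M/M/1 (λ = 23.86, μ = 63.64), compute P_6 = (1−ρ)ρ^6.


ρ = 23.86/63.64 = 0.3749
P_n = (1−ρ)·ρ^n = (1 − 0.3749)·0.3749^6 = 0.6251·0.002777 = 0.001736

Final: 0.001736


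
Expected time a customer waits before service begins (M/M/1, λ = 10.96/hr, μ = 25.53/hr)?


ρ = 10.96/25.53 = 0.4293
Wq = ρ/(μ−λ) = 0.4293/(25.53 − 10.96) = 0.4293/14.57 = 0.02946 hr

Final: 0.02946 hr


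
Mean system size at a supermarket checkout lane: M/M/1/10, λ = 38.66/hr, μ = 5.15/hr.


ρ = 38.66/5.15 = 7.5068
L = ρ[1 − (K+1)ρ^K + Kρ^(K+1)] / [(1−ρ)(1−ρ^(K+1))]
Numerator: 7.5068·(1 − 11·568258847.919402 + 10·4265803312.730888) = 273301320985.284760
Denominator: (-6.5068)·(-4265803311.730888) = 27756712422.544086
L = 273301320985.284760/27756712422.544086 = 9.8463

Final: 9.8463


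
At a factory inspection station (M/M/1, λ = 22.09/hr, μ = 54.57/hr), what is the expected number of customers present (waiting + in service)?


ρ = λ/μ = 22.09/54.57 = 0.4048
L = ρ/(1−ρ) = 0.4048/(1 − 0.4048) = 0.4048/0.5952 = 0.6801

Final: 0.6801


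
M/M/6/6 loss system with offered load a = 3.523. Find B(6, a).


B(c,a) = (a^c/c!) / Σ_{k=0}^{c} a^k/k!
a^6/6! = 2.655482
Σ terms (k=0..6): 1.00000 + 3.52300 + 6.20576 + 7.28764 + 6.41859 + 4.52254 + 2.65548 = 31.613003
B = 2.655482/31.613003 = 0.084000

Final: 0.084000


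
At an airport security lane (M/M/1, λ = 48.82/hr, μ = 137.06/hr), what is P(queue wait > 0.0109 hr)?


ρ = 48.82/137.06 = 0.3562
P(Wq > t) = ρ·e^{−(μ−λ)t} = 0.3562·e^{−0.9618}
= 0.3562·0.382198 = 0.136137

Final: 0.136137


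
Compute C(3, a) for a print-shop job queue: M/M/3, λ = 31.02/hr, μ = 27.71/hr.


a = λ/μ = 1.1195; ρ = a/3 = 0.3732
P₀ = 0.320612 (from M/M/c formula)
C(c,a) = [a^c/(c!(1−ρ))]·P₀ = [1.40286/(6·0.6268)]·0.320612
= 0.37299·0.320612 = 0.119586

Final: 0.119586


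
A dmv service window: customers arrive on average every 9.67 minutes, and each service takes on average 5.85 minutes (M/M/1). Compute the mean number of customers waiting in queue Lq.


λ = 60/9.67 = 6.2048 /hr
μ = 60/5.85 = 10.2564 /hr
ρ = λ/μ = 6.2048/10.2564 = 0.6050
Lq = ρ²/(1−ρ) = 0.3660/0.3950 = 0.9264

Final: 0.9264


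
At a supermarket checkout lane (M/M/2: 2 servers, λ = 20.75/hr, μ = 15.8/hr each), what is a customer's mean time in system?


a = 1.3133; ρ = 0.6566; P₀ = 0.207259
Lq = P₀·a^c·ρ/(c!(1−ρ)²) = 0.99552
Wq = Lq/λ = 0.99552/20.75 = 0.04798 hr
W = Wq + 1/μ = 0.04798 + 0.06329 = 0.11127 hr

Final: 0.11127 hr


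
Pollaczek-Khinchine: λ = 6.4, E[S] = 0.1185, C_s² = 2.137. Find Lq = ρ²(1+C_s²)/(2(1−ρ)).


ρ = λ·E[S] = 6.4·0.1185 = 0.7584
Lq = ρ²(1+C_s²)/(2(1−ρ)) = 0.5752·(1+2.137)/(2·0.2416)
= 0.5752·3.1370/0.4832 = 3.73409

Final: 3.73409


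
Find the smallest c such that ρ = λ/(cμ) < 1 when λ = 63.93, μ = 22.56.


Stability requires cμ > λ ⇔ c > λ/μ.
λ/μ = 63.93/22.56 = 2.8338
Minimum integer c = ⌊2.8338⌋ + 1 = 3
Check: 3·22.56 = 67.68 > 63.93, while 2·22.56 = 45.12 ≤ 63.93

Final: 3 servers


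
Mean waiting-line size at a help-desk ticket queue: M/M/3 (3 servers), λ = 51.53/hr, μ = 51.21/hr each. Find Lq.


a = λ/μ = 1.0062; ρ = a/3 = 0.3354
P₀ = 0.361268
Lq = P₀·a^c·ρ / (c!·(1−ρ)²) = 0.361268·1.01886·0.3354/(6·0.44167)
= 0.04659

Final: 0.04659


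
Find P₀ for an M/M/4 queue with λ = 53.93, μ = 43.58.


a = λ/μ = 53.93/43.58 = 1.2375; ρ = a/c = 0.3094
Σ_{k=0}^{3} a^k/k! (terms k=0..3) = 1.00000 + 1.23749 + 0.76570 + 0.31585 = 3.31904
Tail: a^4/(4!(1−ρ)) = 2.34516/(24·0.6906) = 0.14149
P₀ = 1/(3.31904 + 0.14149) = 1/3.46053 = 0.288973

Final: 0.288973


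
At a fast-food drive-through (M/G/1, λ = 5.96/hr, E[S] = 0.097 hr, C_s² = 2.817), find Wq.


ρ = λ·E[S] = 5.96·0.097 = 0.5781
E[S²] = E[S]²(1+C_s²) = 0.097²·(1+2.817) = 0.035914
Wq = λ·E[S²]/(2(1−ρ)) = 5.96·0.035914/(2·0.4219) = 0.25368 hr

Final: 0.25368 hr


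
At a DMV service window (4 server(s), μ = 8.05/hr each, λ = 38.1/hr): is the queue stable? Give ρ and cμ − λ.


Total capacity cμ = 4·8.05 = 32.20/hr
ρ = λ/(cμ) = 38.1/32.20 = 1.1832
Stable ⇔ ρ < 1: NO
Spare capacity = cμ − λ = 32.20 − 38.1 = -5.90/hr

Final: ρ = 1.1832; unstable; margin = -5.90/hr


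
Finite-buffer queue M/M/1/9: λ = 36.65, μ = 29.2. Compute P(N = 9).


ρ = λ/μ = 36.65/29.2 = 1.2551
P_K = (1−ρ)ρ^K/(1−ρ^(K+1)) = (-0.2551·7.730724)/(1 − 9.703117)
= -1.972394/-8.703117 = 0.226631

Final: 0.226631


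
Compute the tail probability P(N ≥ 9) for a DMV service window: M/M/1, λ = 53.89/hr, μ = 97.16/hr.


ρ = 53.89/97.16 = 0.5547
P(N ≥ n) = ρ^n = 0.5547^9 = 0.004968

Final: 0.004968


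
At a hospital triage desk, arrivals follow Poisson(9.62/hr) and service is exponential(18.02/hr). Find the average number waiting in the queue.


ρ = 9.62/18.02 = 0.5339
Lq = ρ²/(1−ρ) = 0.2850/0.4661 = 0.6114

Final: 0.6114


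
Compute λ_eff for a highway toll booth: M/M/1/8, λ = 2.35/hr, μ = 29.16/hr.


ρ = 0.08059; P_K = (1−ρ)ρ^8/(1−ρ^9) = 0.000000001636
λ_eff = λ(1 − P_K) = 2.35·(1 − 0.000000001636) = 2.35·1.000000 = 2.3500 /hr

Final: 2.3500 /hr


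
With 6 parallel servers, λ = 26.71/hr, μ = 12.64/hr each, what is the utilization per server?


ρ = λ/(cμ) = 26.71/(6·12.64) = 26.71/75.84 = 0.3522

Final: 0.3522


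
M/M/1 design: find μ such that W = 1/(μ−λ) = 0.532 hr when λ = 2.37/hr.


W = 1/(μ−λ) ⇒ μ − λ = 1/W = 1/0.532 = 1.8797
μ = λ + 1/W = 2.37 + 1.8797 = 4.2497 per hr

Final: 4.2497 /hr


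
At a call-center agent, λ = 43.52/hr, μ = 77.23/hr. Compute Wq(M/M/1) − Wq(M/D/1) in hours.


ρ = 43.52/77.23 = 0.5635
Wq(M/M/1) = ρ/(μ−λ) = 0.5635/33.71 = 0.01672 hr
Wq(M/D/1) = ρ/(2(μ−λ)) = 0.008358 hr
Savings = 0.01672 − 0.008358 = 0.008358 hr

Final: 0.008358 hr


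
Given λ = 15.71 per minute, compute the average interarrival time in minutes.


Mean interarrival time = 1/λ = 1/15.71 minute = 0.06365 minute
In minutes: 0.06365 × 1 = 0.06365 min

Final: 0.06365 min


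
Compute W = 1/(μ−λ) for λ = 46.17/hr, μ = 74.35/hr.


W = 1/(μ−λ) = 1/(74.35 − 46.17) = 1/28.18 = 0.03549 hr

Final: 0.03549 hr


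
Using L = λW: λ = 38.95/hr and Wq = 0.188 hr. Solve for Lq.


Lq = λWq = 38.95·0.188 = 7.3226

Final: 7.3226


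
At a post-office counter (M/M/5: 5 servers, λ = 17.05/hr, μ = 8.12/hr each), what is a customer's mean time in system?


a = 2.0998; ρ = 0.4200; P₀ = 0.121307
Lq = P₀·a^c·ρ/(c!(1−ρ)²) = 0.05150
Wq = Lq/λ = 0.05150/17.05 = 0.003021 hr
W = Wq + 1/μ = 0.003021 + 0.12315 = 0.12617 hr

Final: 0.12617 hr


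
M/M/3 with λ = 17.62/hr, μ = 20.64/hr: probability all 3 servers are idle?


a = λ/μ = 17.62/20.64 = 0.8537; ρ = a/c = 0.2846
Σ_{k=0}^{2} a^k/k! (terms k=0..2) = 1.00000 + 0.85368 + 0.36439 = 2.21807
Tail: a^3/(3!(1−ρ)) = 0.62214/(6·0.7154) = 0.14493
P₀ = 1/(2.21807 + 0.14493) = 1/2.36300 = 0.423191

Final: 0.423191


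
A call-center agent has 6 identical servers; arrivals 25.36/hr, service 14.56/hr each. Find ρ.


ρ = λ/(cμ) = 25.36/(6·14.56) = 25.36/87.36 = 0.2903

Final: 0.2903


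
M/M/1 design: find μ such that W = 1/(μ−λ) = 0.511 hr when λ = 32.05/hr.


W = 1/(μ−λ) ⇒ μ − λ = 1/W = 1/0.511 = 1.9569
μ = λ + 1/W = 32.05 + 1.9569 = 34.0069 per hr

Final: 34.0069 /hr


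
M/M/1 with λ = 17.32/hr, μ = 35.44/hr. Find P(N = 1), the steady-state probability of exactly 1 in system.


ρ = 17.32/35.44 = 0.4887
P_n = (1−ρ)·ρ^n = (1 − 0.4887)·0.4887^1 = 0.5113·0.488713 = 0.249873

Final: 0.249873


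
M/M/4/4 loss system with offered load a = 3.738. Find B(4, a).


B(c,a) = (a^c/c!) / Σ_{k=0}^{c} a^k/k!
a^4/4! = 8.134783
Σ terms (k=0..4): 1.00000 + 3.73800 + 6.98632 + 8.70496 + 8.13478 = 28.564062
B = 8.134783/28.564062 = 0.284791

Final: 0.284791


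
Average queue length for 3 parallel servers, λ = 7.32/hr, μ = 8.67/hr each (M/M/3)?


a = λ/μ = 0.8443; ρ = a/3 = 0.2814
P₀ = 0.427297
Lq = P₀·a^c·ρ / (c!·(1−ρ)²) = 0.427297·0.60183·0.2814/(6·0.51634)
= 0.02336

Final: 0.02336


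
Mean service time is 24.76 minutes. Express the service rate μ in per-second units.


μ = 1/(service time) in consistent units.
1 second = 0.0166667 min, so μ = 0.0166667/24.76 = 0.0006731 per second

Final: 0.0006731 /sec


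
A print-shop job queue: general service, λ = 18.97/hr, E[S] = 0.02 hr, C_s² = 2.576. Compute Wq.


ρ = λ·E[S] = 18.97·0.02 = 0.3794
E[S²] = E[S]²(1+C_s²) = 0.02²·(1+2.576) = 0.001430
Wq = λ·E[S²]/(2(1−ρ)) = 18.97·0.001430/(2·0.6206) = 0.02186 hr

Final: 0.02186 hr


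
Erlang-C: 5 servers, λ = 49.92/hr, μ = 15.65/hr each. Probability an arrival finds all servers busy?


a = λ/μ = 3.1898; ρ = a/5 = 0.6380
P₀ = 0.037593 (from M/M/c formula)
C(c,a) = [a^c/(c!(1−ρ))]·P₀ = [330.21833/(120·0.3620)]·0.037593
= 7.60077·0.037593 = 0.285738

Final: 0.285738


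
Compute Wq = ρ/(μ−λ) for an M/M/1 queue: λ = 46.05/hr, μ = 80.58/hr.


ρ = 46.05/80.58 = 0.5715
Wq = ρ/(μ−λ) = 0.5715/(80.58 − 46.05) = 0.5715/34.53 = 0.01655 hr

Final: 0.01655 hr


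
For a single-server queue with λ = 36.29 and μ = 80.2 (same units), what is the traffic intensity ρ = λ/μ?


ρ = λ/μ = 36.29/80.2 = 0.4525

Final: 0.4525


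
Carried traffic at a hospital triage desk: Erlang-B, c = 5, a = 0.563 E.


B(5,0.563) = 0.0002685 (Erlang-B)
Carried load = a(1 − B) = 0.563·(1 − 0.0002685) = 0.563·0.999732 = 0.5628 E

Final: 0.5628 Erlangs


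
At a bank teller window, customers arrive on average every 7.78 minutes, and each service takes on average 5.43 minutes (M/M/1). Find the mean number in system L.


λ = 60/7.78 = 7.7121 /hr
μ = 60/5.43 = 11.0497 /hr
ρ = λ/μ = 7.7121/11.0497 = 0.6979
L = ρ/(1−ρ) = 0.6979/0.3021 = 2.3106

Final: 2.3106


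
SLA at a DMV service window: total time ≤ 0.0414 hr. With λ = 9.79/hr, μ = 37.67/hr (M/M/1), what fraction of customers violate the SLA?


W ~ Exponential(μ−λ) for M/M/1.
μ − λ = 37.67 − 9.79 = 27.8800
P(W > t) = e^{−(μ−λ)t} = e^{−1.1542} = 0.315300

Final: 0.315300


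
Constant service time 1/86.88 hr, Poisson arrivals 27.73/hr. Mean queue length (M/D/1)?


ρ = 27.73/86.88 = 0.3192
M/D/1: Lq = ρ²/(2(1−ρ)) = 0.1019/(2·0.6808) = 0.07482

Final: 0.07482


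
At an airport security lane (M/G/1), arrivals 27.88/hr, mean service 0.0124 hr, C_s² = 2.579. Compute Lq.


ρ = λ·E[S] = 27.88·0.0124 = 0.3457
Lq = ρ²(1+C_s²)/(2(1−ρ)) = 0.1195·(1+2.579)/(2·0.6543)
= 0.1195·3.5790/1.3086 = 0.32688

Final: 0.32688


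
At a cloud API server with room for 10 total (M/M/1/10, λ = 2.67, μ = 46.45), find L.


ρ = 2.67/46.45 = 0.05748
L = ρ[1 − (K+1)ρ^K + Kρ^(K+1)] / [(1−ρ)(1−ρ^(K+1))]
Numerator: 0.05748·(1 − 11·3.938e-13 + 10·2.264e-14) = 0.057481
Denominator: (0.9425)·(1.000000) = 0.942519
L = 0.057481/0.942519 = 0.06099

Final: 0.06099


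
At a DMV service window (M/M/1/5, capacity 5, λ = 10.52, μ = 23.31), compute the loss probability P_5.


ρ = λ/μ = 10.52/23.31 = 0.4513
P_K = (1−ρ)ρ^K/(1−ρ^(K+1)) = (0.5487·0.018723)/(1 − 0.008450)
= 0.010273/0.991550 = 0.010361

Final: 0.010361


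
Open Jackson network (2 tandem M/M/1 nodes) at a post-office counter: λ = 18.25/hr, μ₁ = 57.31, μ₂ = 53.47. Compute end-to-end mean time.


Each node sees arrival rate λ = 18.25/hr (tandem ⇒ throughput preserved).
W₁ = 1/(μ₁−λ) = 1/(57.31−18.25) = 0.02560 hr
W₂ = 1/(μ₂−λ) = 1/(53.47−18.25) = 0.02839 hr
W_total = W₁ + W₂ = 0.02560 + 0.02839 = 0.05399 hr

Final: 0.05399 hr


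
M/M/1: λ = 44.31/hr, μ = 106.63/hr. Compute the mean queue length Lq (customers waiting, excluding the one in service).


ρ = 44.31/106.63 = 0.4155
Lq = ρ²/(1−ρ) = 0.1727/0.5845 = 0.2955

Final: 0.2955


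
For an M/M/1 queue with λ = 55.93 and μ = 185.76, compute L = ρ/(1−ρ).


ρ = λ/μ = 55.93/185.76 = 0.3011
L = ρ/(1−ρ) = 0.3011/(1 − 0.3011) = 0.3011/0.6989 = 0.4308

Final: 0.4308


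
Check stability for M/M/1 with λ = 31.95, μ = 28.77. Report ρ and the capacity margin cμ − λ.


Total capacity cμ = 1·28.77 = 28.77/hr
ρ = λ/(cμ) = 31.95/28.77 = 1.1105
Stable ⇔ ρ < 1: NO
Spare capacity = cμ − λ = 28.77 − 31.95 = -3.18/hr

Final: ρ = 1.1105; unstable; margin = -3.18/hr


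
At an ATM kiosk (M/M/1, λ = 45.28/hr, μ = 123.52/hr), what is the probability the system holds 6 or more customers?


ρ = 45.28/123.52 = 0.3666
P(N ≥ n) = ρ^n = 0.3666^6 = 0.002427

Final: 0.002427


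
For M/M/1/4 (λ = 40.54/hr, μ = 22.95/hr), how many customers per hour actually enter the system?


ρ = 1.7664; P_K = (1−ρ)ρ^4/(1−ρ^5) = 0.460677
λ_eff = λ(1 − P_K) = 40.54·(1 − 0.460677) = 40.54·0.539323 = 21.8641 /hr

Final: 21.8641 /hr


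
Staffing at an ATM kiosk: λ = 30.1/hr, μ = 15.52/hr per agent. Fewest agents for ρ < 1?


Stability requires cμ > λ ⇔ c > λ/μ.
λ/μ = 30.1/15.52 = 1.9394
Minimum integer c = ⌊1.9394⌋ + 1 = 2
Check: 2·15.52 = 31.04 > 30.1, while 1·15.52 = 15.52 ≤ 30.1

Final: 2 servers


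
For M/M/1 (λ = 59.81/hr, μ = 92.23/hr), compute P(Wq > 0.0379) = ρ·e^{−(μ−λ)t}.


ρ = 59.81/92.23 = 0.6485
P(Wq > t) = ρ·e^{−(μ−λ)t} = 0.6485·e^{−1.2287}
= 0.6485·0.292668 = 0.189791

Final: 0.189791


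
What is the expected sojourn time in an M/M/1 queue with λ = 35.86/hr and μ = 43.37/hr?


W = 1/(μ−λ) = 1/(43.37 − 35.86) = 1/7.51 = 0.1332 hr

Final: 0.1332 hr


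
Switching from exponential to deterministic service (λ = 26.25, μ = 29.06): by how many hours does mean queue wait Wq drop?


ρ = 26.25/29.06 = 0.9033
Wq(M/M/1) = ρ/(μ−λ) = 0.9033/2.81 = 0.32146 hr
Wq(M/D/1) = ρ/(2(μ−λ)) = 0.16073 hr
Savings = 0.32146 − 0.16073 = 0.16073 hr

Final: 0.16073 hr


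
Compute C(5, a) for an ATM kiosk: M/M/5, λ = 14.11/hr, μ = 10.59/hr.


a = λ/μ = 1.3324; ρ = a/5 = 0.2665
P₀ = 0.263625 (from M/M/c formula)
C(c,a) = [a^c/(c!(1−ρ))]·P₀ = [4.19909/(120·0.7335)]·0.263625
= 0.04770·0.263625 = 0.012576

Final: 0.012576


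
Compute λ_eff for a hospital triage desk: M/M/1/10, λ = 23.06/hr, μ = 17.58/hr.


ρ = 1.3117; P_K = (1−ρ)ρ^10/(1−ρ^11) = 0.250294
λ_eff = λ(1 − P_K) = 23.06·(1 − 0.250294) = 23.06·0.749706 = 17.2882 /hr

Final: 17.2882 /hr


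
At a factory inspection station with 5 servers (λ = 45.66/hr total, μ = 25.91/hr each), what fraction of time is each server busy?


ρ = λ/(cμ) = 45.66/(5·25.91) = 45.66/129.55 = 0.3525

Final: 0.3525


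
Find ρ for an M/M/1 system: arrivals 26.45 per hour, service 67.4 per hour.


ρ = λ/μ = 26.45/67.4 = 0.3924

Final: 0.3924


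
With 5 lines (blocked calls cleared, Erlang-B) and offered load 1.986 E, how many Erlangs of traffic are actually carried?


B(5,1.986) = 0.035912 (Erlang-B)
Carried load = a(1 − B) = 1.986·(1 − 0.035912) = 1.986·0.964088 = 1.9147 E

Final: 1.9147 Erlangs


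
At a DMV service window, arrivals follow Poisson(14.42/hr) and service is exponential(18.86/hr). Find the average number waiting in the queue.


ρ = 14.42/18.86 = 0.7646
Lq = ρ²/(1−ρ) = 0.5846/0.2354 = 2.4832

Final: 2.4832


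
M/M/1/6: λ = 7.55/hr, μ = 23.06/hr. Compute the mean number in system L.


ρ = 7.55/23.06 = 0.3274
L = ρ[1 − (K+1)ρ^K + Kρ^(K+1)] / [(1−ρ)(1−ρ^(K+1))]
Numerator: 0.3274·(1 − 7·0.001232 + 6·0.0004033) = 0.325376
Denominator: (0.6726)·(0.999597) = 0.672322
L = 0.325376/0.672322 = 0.4840

Final: 0.4840


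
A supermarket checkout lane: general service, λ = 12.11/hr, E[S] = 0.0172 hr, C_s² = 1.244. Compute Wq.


ρ = λ·E[S] = 12.11·0.0172 = 0.2083
E[S²] = E[S]²(1+C_s²) = 0.0172²·(1+1.244) = 0.0006639
Wq = λ·E[S²]/(2(1−ρ)) = 12.11·0.0006639/(2·0.7917) = 0.005077 hr

Final: 0.005077 hr


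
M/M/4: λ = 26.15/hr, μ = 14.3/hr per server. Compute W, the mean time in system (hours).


a = 1.8287; ρ = 0.4572; P₀ = 0.156783
Lq = P₀·a^c·ρ/(c!(1−ρ)²) = 0.11334
Wq = Lq/λ = 0.11334/26.15 = 0.004334 hr
W = Wq + 1/μ = 0.004334 + 0.06993 = 0.07426 hr

Final: 0.07426 hr


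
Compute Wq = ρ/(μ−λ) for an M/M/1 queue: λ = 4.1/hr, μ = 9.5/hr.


ρ = 4.1/9.5 = 0.4316
Wq = ρ/(μ−λ) = 0.4316/(9.5 − 4.1) = 0.4316/5.40 = 0.07992 hr

Final: 0.07992 hr


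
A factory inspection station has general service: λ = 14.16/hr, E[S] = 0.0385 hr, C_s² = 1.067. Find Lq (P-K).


ρ = λ·E[S] = 14.16·0.0385 = 0.5452
Lq = ρ²(1+C_s²)/(2(1−ρ)) = 0.2972·(1+1.067)/(2·0.4548)
= 0.2972·2.0670/0.9097 = 0.67530

Final: 0.67530


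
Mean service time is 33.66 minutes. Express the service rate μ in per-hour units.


μ = 1/(service time) in consistent units.
1 hour = 60 min, so μ = 60/33.66 = 1.7825 per hour

Final: 1.7825 /hr


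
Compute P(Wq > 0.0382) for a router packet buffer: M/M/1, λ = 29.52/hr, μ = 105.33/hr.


ρ = 29.52/105.33 = 0.2803
P(Wq > t) = ρ·e^{−(μ−λ)t} = 0.2803·e^{−2.8959}
= 0.2803·0.055247 = 0.015484

Final: 0.015484


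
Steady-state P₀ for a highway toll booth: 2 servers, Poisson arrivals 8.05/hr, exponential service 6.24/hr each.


a = λ/μ = 8.05/6.24 = 1.2901; ρ = a/c = 0.6450
Σ_{k=0}^{1} a^k/k! (terms k=0..1) = 1.00000 + 1.29006 = 2.29006
Tail: a^2/(2!(1−ρ)) = 1.66427/(2·0.3550) = 2.34425
P₀ = 1/(2.29006 + 2.34425) = 1/4.63431 = 0.215782

Final: 0.215782


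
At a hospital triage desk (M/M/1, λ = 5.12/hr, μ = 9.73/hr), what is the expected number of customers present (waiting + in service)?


ρ = λ/μ = 5.12/9.73 = 0.5262
L = ρ/(1−ρ) = 0.5262/(1 − 0.5262) = 0.5262/0.4738 = 1.1106

Final: 1.1106


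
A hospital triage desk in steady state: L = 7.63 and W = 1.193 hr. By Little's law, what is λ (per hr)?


λ = L/W = 7.63/1.193 = 6.3956 /hr

Final: 6.3956 /hr


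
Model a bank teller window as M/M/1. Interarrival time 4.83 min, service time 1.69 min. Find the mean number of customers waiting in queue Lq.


λ = 60/4.83 = 12.4224 /hr
μ = 60/1.69 = 35.5030 /hr
ρ = λ/μ = 12.4224/35.5030 = 0.3499
Lq = ρ²/(1−ρ) = 0.1224/0.6501 = 0.1883

Final: 0.1883


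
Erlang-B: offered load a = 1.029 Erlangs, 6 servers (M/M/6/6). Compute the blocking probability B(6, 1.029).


B(c,a) = (a^c/c!) / Σ_{k=0}^{c} a^k/k!
a^6/6! = 0.001649
Σ terms (k=0..6): 1.00000 + 1.02900 + 0.52942 + 0.18159 + 0.04671 + 0.009614 + 0.001649 = 2.797989
B = 0.001649/2.797989 = 0.0005893

Final: 0.0005893


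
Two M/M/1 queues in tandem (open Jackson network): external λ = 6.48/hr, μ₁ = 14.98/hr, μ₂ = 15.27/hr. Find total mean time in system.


Each node sees arrival rate λ = 6.48/hr (tandem ⇒ throughput preserved).
W₁ = 1/(μ₁−λ) = 1/(14.98−6.48) = 0.11765 hr
W₂ = 1/(μ₂−λ) = 1/(15.27−6.48) = 0.11377 hr
W_total = W₁ + W₂ = 0.11765 + 0.11377 = 0.23141 hr

Final: 0.23141 hr
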